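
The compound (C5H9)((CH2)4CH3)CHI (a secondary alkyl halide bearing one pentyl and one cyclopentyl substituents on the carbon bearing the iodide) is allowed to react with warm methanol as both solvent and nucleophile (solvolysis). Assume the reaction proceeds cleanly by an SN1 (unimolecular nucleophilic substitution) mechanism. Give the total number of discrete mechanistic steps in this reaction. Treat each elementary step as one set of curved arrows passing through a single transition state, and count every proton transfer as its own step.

Step 1: Unassisted departure of I⁻ (taking the C–I bonding pair) generates a secondary carbocation.
Step 2: Carbocation rearrangement: a 1,2-hydride shift from the adjacent cyclopentyl carbon converts the initially-formed secondary cation into the more stable tertiary cation.
Step 3: CH3OH donates an oxygen lone pair into the empty p orbital of the cation, giving a protonated ether (an oxonium ion).
Step 4: A second solvent molecule removes the proton on oxygen, giving the neutral ether product.
Total: 4 elementary steps.

4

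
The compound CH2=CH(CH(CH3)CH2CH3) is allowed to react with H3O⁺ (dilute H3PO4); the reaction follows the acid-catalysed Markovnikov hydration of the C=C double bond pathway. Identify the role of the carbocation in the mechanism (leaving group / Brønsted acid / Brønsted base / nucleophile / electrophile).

Step 3: Water acts as the nucleophile: an oxygen lone pair bonds to the cationic carbon, giving an oxonium-ion intermediate.
The carbocation accepts an electron pair into an empty or π* orbital — it is the electrophile.

electrophile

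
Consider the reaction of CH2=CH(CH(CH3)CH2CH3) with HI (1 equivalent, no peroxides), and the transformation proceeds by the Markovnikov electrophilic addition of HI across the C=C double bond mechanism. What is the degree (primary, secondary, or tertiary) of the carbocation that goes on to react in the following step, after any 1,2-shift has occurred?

tertiary

Step 1: Electrophilic addition begins with the π(C=C) electrons forming a bond to the proton of HI. Following Markovnikov's rule, the resulting cation is secondary. The H–I bond breaks heterolytically, releasing I⁻.
Step 2: A 1,2-hydride shift from the adjacent sec-butyl carbon moves the positive charge from the secondary centre to an adjacent carbon, generating a more stable tertiary carbocation.
The cation rearranges from secondary to tertiary via a 1,2-hydride shift from the adjacent sec-butyl carbon; the tertiary cation is what reacts next.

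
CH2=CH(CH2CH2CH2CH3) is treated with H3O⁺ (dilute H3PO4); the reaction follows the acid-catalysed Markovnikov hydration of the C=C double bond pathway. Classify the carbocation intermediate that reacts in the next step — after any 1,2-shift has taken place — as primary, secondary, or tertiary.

Step 1: The π electrons of the C=C bond attack a proton of H3O⁺; Markovnikov addition places the new C–H on the less-substituted alkene carbon, so the positive charge ends up on the more-substituted carbon — a secondary carbocation. H2O is released.
No single 1,2-shift to an adjacent carbon would give a more-substituted cation, so no rearrangement occurs.

secondary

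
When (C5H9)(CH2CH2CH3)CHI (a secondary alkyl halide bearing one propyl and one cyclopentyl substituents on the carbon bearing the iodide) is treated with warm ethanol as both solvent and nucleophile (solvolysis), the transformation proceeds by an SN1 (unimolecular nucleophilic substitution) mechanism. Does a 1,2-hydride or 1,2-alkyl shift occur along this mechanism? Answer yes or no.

yes

The first-formed carbocation is secondary.
The adjacent cyclopentyl carbon already bears 2 other carbon substituents and has a hydrogen to migrate; after a 1,2-hydride shift from that carbon the positive charge sits on a tertiary centre.
Tertiary is more stable than secondary, so the shift occurs.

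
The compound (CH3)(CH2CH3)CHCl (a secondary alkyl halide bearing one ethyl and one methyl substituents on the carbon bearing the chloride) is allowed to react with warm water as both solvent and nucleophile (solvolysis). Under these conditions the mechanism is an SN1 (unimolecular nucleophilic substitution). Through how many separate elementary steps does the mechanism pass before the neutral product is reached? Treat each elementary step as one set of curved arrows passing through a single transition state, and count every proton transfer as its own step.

Step 1: The C–Cl bond breaks with both electrons going to the chloride; Cl⁻ leaves and a secondary carbocation remains.
(No 1,2-shift: no single shift to an adjacent carbon would give a more stable cation.)
Step 2: Nucleophilic capture: the oxygen of H2O bonds to the cationic carbon, producing an oxonium-ion intermediate.
Step 3: Deprotonation of the oxonium oxygen by solvent water yields the neutral alcohol.
Total: 3 elementary steps.

3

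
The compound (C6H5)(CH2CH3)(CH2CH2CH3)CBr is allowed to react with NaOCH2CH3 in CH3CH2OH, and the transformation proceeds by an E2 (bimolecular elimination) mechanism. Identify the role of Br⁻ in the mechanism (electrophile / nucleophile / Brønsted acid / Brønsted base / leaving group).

leaving group

Step 1: The strong base CH3CH2O⁻ removes a β-hydrogen; in the same concerted event the electrons of the breaking C–H bond form the new π(C=C) bond and the C–Br σ-bond breaks, expelling Br⁻. Anti-periplanar geometry; one transition state.
Br⁻ departs with both electrons of the breaking σ-bond — that is the definition of a leaving group.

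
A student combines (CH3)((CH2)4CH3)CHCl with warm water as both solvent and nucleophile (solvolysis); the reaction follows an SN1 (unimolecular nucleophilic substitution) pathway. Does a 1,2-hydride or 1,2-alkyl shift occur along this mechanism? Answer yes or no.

no

The first-formed carbocation is secondary.
No single 1,2-shift to an adjacent carbon would produce a more-substituted cation than the one already present, so no rearrangement occurs.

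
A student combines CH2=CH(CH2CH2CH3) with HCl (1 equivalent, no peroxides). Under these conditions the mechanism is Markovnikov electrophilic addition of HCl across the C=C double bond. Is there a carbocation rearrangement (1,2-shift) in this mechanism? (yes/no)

no

The first-formed carbocation is secondary.
No single 1,2-shift to an adjacent carbon would produce a more-substituted cation than the one already present, so no rearrangement occurs.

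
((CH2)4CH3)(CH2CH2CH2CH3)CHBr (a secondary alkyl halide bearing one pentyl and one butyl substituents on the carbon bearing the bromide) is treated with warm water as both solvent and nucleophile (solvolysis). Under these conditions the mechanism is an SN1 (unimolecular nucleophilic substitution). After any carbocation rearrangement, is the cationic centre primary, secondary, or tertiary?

secondary

Step 1: Unassisted departure of Br⁻ (taking the C–Br bonding pair) generates a secondary carbocation.
No single 1,2-shift to an adjacent carbon would give a more-substituted cation, so no rearrangement occurs.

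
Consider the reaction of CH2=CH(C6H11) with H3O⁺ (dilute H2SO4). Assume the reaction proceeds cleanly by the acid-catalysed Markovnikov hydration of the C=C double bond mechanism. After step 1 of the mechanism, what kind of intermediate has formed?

Step 1: The π electrons of the C=C bond attack a proton of H3O⁺; Markovnikov addition places the new C–H on the less-substituted alkene carbon, so the positive charge ends up on the more-substituted carbon — a secondary carbocation. H2O is released.
After step 1 the species present is a secondary carbocation.

secondary carbocation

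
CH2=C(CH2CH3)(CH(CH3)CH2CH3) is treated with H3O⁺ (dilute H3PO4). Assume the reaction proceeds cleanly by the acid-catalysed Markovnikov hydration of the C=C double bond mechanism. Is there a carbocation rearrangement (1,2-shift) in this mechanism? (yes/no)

The first-formed carbocation is tertiary.
No single 1,2-shift to an adjacent carbon would produce a more-substituted cation than the one already present, so no rearrangement occurs.

no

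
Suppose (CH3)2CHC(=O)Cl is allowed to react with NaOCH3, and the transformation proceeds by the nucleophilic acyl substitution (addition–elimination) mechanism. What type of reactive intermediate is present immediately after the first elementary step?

tetrahedral intermediate

Step 1: A lone pair on the O of CH3O⁻ attacks the electrophilic acyl carbon; the π(C=O) electrons move onto oxygen, giving a tetrahedral intermediate.
After step 1 the species present is a tetrahedral intermediate.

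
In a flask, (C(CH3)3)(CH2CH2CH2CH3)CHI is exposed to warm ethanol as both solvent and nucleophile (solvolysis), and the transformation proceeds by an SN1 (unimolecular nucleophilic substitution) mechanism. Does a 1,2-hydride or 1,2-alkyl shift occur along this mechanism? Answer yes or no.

The first-formed carbocation is secondary.
The adjacent tert-butyl carbon has no hydrogen but bears methyl groups; migration of one methyl with its bonding pair (a 1,2-methyl shift) places the charge on a tertiary centre.
Tertiary is more stable than secondary, so the shift occurs.

yes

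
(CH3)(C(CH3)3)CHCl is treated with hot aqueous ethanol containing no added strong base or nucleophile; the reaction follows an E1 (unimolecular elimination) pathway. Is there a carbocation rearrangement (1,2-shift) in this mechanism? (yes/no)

The first-formed carbocation is secondary.
The adjacent tert-butyl carbon has no hydrogen but bears methyl groups; migration of one methyl with its bonding pair (a 1,2-methyl shift) places the charge on a tertiary centre.
Tertiary is more stable than secondary, so the shift occurs.

yes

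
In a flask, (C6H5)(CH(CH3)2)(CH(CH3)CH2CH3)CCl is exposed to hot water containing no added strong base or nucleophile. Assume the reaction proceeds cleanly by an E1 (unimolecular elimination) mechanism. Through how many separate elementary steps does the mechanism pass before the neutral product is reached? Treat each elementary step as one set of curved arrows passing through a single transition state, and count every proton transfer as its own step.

Step 1: Ionisation: the C–Cl σ-bond cleaves heterolytically; both bonding electrons depart with Cl⁻, leaving a tertiary carbocation at the α-carbon.
(No 1,2-shift: no single shift to an adjacent carbon would give a more stable cation.)
Step 2: Loss of a β-proton to a water molecule of the solvent: the C–H bonding pair collapses toward the cationic carbon to form the C=C π bond, yielding the alkene.
Total: 2 elementary steps.

2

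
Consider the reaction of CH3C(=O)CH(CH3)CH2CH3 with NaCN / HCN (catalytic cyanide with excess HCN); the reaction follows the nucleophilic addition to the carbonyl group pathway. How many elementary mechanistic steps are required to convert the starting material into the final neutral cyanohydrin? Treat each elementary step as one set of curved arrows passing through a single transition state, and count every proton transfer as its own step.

Step 1: Nucleophilic addition: CN⁻ adds to the carbonyl carbon, pushing the π(C=O) electron pair onto oxygen and giving a tetrahedral alkoxide.
Step 2: Proton transfer from HCN to the alkoxide furnishes a cyanohydrin (and releases another CN⁻ to continue the reaction).
Total: 2 elementary steps.

2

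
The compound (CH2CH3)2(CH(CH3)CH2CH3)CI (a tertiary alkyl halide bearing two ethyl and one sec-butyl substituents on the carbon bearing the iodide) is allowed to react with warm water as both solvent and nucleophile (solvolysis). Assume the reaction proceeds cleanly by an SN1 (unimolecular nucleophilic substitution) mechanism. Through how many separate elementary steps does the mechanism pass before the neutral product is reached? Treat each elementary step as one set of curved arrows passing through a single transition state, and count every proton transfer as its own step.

3

Step 1: The C–I bond breaks with both electrons going to the iodide; I⁻ leaves and a tertiary carbocation remains.
(No 1,2-shift: no single shift to an adjacent carbon would give a more stable cation.)
Step 2: A lone pair on the oxygen of H2O attacks the carbocation, forming a new C–O σ-bond and an oxonium ion.
Step 3: A second solvent molecule removes the proton on oxygen, giving the neutral alcohol product.
Total: 3 elementary steps.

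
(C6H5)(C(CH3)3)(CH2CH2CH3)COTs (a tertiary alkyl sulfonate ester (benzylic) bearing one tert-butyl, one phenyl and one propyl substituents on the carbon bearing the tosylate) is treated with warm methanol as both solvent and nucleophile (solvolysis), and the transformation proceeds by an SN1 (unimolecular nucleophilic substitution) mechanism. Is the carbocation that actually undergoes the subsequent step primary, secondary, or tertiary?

Step 1: Unassisted departure of TsO⁻ (taking the C–O bonding pair) generates a tertiary carbocation.
No single 1,2-shift to an adjacent carbon would give a more-substituted cation, so no rearrangement occurs.

tertiary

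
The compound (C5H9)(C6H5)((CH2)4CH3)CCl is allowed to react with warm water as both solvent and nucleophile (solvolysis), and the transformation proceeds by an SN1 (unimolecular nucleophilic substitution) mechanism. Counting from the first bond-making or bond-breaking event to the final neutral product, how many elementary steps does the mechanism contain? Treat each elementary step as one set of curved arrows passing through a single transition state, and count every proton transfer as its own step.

3

Step 1: Rate-determining heterolysis of the C–Cl bond gives Cl⁻ and a tertiary carbocation.
(No 1,2-shift: no single shift to an adjacent carbon would give a more stable cation.)
Step 2: A lone pair on the oxygen of H2O attacks the carbocation, forming a new C–O σ-bond and an oxonium ion.
Step 3: Proton transfer from the O–H of the oxonium ion to a solvent molecule delivers the neutral alcohol.
Total: 3 elementary steps.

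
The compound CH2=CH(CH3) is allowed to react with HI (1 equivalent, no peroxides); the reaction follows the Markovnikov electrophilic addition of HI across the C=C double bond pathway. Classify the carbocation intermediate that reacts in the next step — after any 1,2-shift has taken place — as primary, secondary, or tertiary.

secondary

Step 1: Electrophilic addition begins with the π(C=C) electrons forming a bond to the proton of HI. Following Markovnikov's rule, the resulting cation is secondary. The H–I bond breaks heterolytically, releasing I⁻.
No single 1,2-shift to an adjacent carbon would give a more-substituted cation, so no rearrangement occurs.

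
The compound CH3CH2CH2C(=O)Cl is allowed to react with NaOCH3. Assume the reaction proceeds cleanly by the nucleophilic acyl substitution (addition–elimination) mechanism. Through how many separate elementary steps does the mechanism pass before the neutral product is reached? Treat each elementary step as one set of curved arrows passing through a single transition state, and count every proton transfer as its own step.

2

Step 1: CH3O⁻ adds to the carbonyl carbon; the C=O π electrons shift onto oxygen and a tetrahedral alkoxide intermediate forms.
Step 2: Collapse of the tetrahedral intermediate: the alkoxide oxygen pushes its lone pair back to re-form C=O while Cl⁻ leaves.
Total: 2 elementary steps.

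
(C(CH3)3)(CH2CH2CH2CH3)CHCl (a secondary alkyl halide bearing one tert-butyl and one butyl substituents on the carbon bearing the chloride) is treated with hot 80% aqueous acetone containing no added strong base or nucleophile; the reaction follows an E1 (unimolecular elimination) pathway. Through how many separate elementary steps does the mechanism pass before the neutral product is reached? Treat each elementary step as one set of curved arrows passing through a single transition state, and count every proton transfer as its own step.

Step 1: The C–Cl bond breaks with both electrons going to the chloride; Cl⁻ leaves and a secondary carbocation remains.
Step 2: Carbocation rearrangement: a 1,2-methyl shift from the adjacent tert-butyl carbon converts the initially-formed secondary cation into the more stable tertiary cation.
Step 3: A water molecule (solvent) deprotonates a β-carbon; as the C–H bond breaks, those electrons form the new alkene π bond.
Total: 3 elementary steps.

3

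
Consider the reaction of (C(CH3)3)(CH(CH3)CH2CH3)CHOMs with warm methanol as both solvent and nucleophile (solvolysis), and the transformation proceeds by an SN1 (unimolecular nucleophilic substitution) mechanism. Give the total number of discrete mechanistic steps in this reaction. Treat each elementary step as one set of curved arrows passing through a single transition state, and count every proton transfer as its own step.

Step 1: Ionisation: the C–O σ-bond cleaves heterolytically; both bonding electrons depart with MsO⁻, leaving a secondary carbocation at the α-carbon.
Step 2: Carbocation rearrangement: a 1,2-hydride shift from the adjacent sec-butyl carbon converts the initially-formed secondary cation into the more stable tertiary cation.
Step 3: Nucleophilic capture: the oxygen of CH3OH bonds to the cationic carbon, producing an oxonium-ion intermediate.
Step 4: A second solvent molecule removes the proton on oxygen, giving the neutral ether product.
Total: 4 elementary steps.

4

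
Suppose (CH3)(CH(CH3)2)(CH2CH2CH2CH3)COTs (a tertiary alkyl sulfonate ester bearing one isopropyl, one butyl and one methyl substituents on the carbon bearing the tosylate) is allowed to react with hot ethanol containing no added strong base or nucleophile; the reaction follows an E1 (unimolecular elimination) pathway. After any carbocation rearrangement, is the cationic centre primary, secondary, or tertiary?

Step 1: Unassisted departure of TsO⁻ (taking the C–O bonding pair) generates a tertiary carbocation.
No single 1,2-shift to an adjacent carbon would give a more-substituted cation, so no rearrangement occurs.

tertiary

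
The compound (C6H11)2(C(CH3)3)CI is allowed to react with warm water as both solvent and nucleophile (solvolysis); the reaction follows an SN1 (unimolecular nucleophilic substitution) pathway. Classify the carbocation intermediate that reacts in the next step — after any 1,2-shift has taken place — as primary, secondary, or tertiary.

tertiary

Step 1: Unassisted departure of I⁻ (taking the C–I bonding pair) generates a tertiary carbocation.
No single 1,2-shift to an adjacent carbon would give a more-substituted cation, so no rearrangement occurs.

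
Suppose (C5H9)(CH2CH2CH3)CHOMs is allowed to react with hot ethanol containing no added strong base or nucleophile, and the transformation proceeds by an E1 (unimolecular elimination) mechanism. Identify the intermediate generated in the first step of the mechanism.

secondary carbocation

Step 1: Rate-determining heterolysis of the C–O bond gives MsO⁻ and a secondary carbocation.
After step 1 the species present is a secondary carbocation.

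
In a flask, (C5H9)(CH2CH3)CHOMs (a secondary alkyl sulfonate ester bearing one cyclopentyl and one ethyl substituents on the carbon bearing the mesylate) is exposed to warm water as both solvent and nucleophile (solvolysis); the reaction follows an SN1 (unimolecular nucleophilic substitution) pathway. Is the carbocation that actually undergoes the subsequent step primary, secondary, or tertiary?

tertiary

Step 1: Unassisted departure of MsO⁻ (taking the C–O bonding pair) generates a secondary carbocation.
Step 2: Carbocation rearrangement: a 1,2-hydride shift from the adjacent cyclopentyl carbon converts the initially-formed secondary cation into the more stable tertiary cation.
The cation rearranges from secondary to tertiary via a 1,2-hydride shift from the adjacent cyclopentyl carbon; the tertiary cation is what reacts next.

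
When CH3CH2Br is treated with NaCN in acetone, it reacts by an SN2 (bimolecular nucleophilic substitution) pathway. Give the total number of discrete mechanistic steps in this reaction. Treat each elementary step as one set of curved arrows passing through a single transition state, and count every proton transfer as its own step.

1

Step 1: CN⁻ attacks the back face of the α-carbon while Br⁻ departs with the C–Br bonding pair — a single concerted displacement through a pentacoordinate transition state.
Total: 1 elementary step.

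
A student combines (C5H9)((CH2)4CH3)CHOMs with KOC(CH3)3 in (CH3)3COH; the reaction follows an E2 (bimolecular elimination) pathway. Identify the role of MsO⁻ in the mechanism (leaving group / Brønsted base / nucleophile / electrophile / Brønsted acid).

Step 1: In one step, (CH3)3CO⁻ pulls off a β-proton, the C–O bond cleaves, and a C=C double bond forms between the α- and β-carbons (E2, anti elimination).
MsO⁻ departs with both electrons of the breaking σ-bond — that is the definition of a leaving group.

leaving group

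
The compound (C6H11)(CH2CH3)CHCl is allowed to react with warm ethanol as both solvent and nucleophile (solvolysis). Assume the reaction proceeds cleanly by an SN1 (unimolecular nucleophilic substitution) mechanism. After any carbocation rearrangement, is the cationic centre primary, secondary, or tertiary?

tertiary

Step 1: Rate-determining heterolysis of the C–Cl bond gives Cl⁻ and a secondary carbocation.
Step 2: A hydride (H with its bonding pair) migrates from the adjacent cyclohexyl carbon to the cationic centre — a 1,2-hydride shift — upgrading the secondary cation to a tertiary one.
The cation rearranges from secondary to tertiary via a 1,2-hydride shift from the adjacent cyclohexyl carbon; the tertiary cation is what reacts next.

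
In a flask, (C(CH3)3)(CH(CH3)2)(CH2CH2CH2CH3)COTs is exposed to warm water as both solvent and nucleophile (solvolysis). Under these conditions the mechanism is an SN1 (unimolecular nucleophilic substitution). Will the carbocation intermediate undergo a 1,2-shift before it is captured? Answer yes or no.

no

The first-formed carbocation is tertiary.
No single 1,2-shift to an adjacent carbon would produce a more-substituted cation than the one already present, so no rearrangement occurs.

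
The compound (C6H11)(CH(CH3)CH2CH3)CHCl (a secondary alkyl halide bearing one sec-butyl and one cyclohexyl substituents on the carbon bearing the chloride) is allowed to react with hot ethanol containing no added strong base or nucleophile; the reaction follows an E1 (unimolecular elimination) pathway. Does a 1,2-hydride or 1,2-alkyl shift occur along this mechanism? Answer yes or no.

yes

The first-formed carbocation is secondary.
The adjacent sec-butyl carbon already bears 2 other carbon substituents and has a hydrogen to migrate; after a 1,2-hydride shift from that carbon the positive charge sits on a tertiary centre.
Tertiary is more stable than secondary, so the shift occurs.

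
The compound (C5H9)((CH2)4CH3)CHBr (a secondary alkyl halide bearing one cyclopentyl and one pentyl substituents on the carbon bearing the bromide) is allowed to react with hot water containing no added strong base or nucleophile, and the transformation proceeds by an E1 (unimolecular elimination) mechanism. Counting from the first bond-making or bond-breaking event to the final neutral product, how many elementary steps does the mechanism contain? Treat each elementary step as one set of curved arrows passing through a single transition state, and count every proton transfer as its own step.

3

Step 1: Ionisation: the C–Br σ-bond cleaves heterolytically; both bonding electrons depart with Br⁻, leaving a secondary carbocation at the α-carbon.
Step 2: A 1,2-hydride shift from the adjacent cyclopentyl carbon moves the positive charge from the secondary centre to an adjacent carbon, generating a more stable tertiary carbocation.
Step 3: Loss of a β-proton to a water molecule of the solvent: the C–H bonding pair collapses toward the cationic carbon to form the C=C π bond, yielding the alkene.
Total: 3 elementary steps.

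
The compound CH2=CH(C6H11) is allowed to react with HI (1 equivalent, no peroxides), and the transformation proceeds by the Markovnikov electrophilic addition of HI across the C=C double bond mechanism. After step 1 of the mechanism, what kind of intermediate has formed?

Step 1: Protonation of the alkene by HI: the π bond acts as the nucleophile and picks up H⁺, giving the more stable (Markovnikov) secondary carbocation. The H–I bond breaks heterolytically, releasing I⁻.
After step 1 the species present is a secondary carbocation.

secondary carbocation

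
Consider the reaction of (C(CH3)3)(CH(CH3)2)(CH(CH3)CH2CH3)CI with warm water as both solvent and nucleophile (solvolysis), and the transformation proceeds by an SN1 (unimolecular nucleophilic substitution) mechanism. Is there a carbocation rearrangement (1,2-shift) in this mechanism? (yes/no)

no

The first-formed carbocation is tertiary.
No single 1,2-shift to an adjacent carbon would produce a more-substituted cation than the one already present, so no rearrangement occurs.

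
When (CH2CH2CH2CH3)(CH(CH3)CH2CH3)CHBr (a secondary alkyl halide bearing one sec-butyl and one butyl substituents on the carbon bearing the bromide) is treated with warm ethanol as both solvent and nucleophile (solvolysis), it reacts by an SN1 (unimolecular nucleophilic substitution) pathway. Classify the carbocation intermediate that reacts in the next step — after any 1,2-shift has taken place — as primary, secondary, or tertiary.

tertiary

Step 1: The C–Br bond breaks with both electrons going to the bromide; Br⁻ leaves and a secondary carbocation remains.
Step 2: Carbocation rearrangement: a 1,2-hydride shift from the adjacent sec-butyl carbon converts the initially-formed secondary cation into the more stable tertiary cation.
The cation rearranges from secondary to tertiary via a 1,2-hydride shift from the adjacent sec-butyl carbon; the tertiary cation is what reacts next.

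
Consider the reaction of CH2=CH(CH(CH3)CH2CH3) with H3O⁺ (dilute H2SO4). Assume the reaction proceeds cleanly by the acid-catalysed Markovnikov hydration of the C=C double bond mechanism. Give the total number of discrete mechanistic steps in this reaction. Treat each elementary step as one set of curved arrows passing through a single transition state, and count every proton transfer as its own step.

Step 1: Electrophilic addition begins with the π(C=C) electrons forming a bond to the proton of H3O⁺. Following Markovnikov's rule, the resulting cation is secondary. H2O is released.
Step 2: Carbocation rearrangement: a 1,2-hydride shift from the adjacent sec-butyl carbon converts the initially-formed secondary cation into the more stable tertiary cation.
Step 3: Nucleophilic capture of the cation by H2O produces the protonated alcohol (an oxonium ion).
Step 4: Proton transfer from the O–H of the oxonium ion to H2O completes the catalytic cycle and yields the alcohol.
Total: 4 elementary steps.

4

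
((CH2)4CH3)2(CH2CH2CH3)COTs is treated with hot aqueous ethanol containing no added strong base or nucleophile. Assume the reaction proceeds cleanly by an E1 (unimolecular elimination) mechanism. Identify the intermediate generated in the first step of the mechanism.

tertiary carbocation

Step 1: Ionisation: the C–O σ-bond cleaves heterolytically; both bonding electrons depart with TsO⁻, leaving a tertiary carbocation at the α-carbon.
After step 1 the species present is a tertiary carbocation.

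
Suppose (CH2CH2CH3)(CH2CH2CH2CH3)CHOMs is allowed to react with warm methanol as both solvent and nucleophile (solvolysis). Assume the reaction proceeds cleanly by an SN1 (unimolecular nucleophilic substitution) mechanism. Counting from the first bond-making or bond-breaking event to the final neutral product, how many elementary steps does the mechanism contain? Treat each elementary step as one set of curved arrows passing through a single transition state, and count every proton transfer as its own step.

3

Step 1: The C–O bond breaks with both electrons going to the mesylate; MsO⁻ leaves and a secondary carbocation remains.
(No 1,2-shift: no single shift to an adjacent carbon would give a more stable cation.)
Step 2: CH3OH donates an oxygen lone pair into the empty p orbital of the cation, giving a protonated ether (an oxonium ion).
Step 3: Deprotonation of the oxonium oxygen by solvent methanol yields the neutral ether.
Total: 3 elementary steps.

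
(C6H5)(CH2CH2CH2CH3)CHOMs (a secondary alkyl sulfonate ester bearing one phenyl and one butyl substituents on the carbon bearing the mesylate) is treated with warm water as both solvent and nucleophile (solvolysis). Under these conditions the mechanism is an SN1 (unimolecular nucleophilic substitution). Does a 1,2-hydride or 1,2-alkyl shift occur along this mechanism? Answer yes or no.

The first-formed carbocation is secondary.
No single 1,2-shift to an adjacent carbon would produce a more-substituted cation than the one already present, so no rearrangement occurs.

no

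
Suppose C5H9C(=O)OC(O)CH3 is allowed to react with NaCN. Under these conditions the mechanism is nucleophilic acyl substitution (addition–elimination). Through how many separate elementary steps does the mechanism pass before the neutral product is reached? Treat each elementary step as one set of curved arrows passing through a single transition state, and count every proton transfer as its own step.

2

Step 1: CN⁻ adds to the carbonyl carbon; the C=O π electrons shift onto oxygen and a tetrahedral alkoxide intermediate forms.
Step 2: An oxygen lone pair re-forms the C=O π bond as the C–O σ-bond breaks; CH3CO2⁻ is expelled.
Total: 2 elementary steps.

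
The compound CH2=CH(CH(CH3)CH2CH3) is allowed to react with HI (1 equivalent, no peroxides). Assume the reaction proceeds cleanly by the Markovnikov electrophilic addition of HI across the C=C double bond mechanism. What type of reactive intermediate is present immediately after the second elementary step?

Step 1: Protonation of the alkene by HI: the π bond acts as the nucleophile and picks up H⁺, giving the more stable (Markovnikov) secondary carbocation. The H–I bond breaks heterolytically, releasing I⁻.
Step 2: Carbocation rearrangement: a 1,2-hydride shift from the adjacent sec-butyl carbon converts the initially-formed secondary cation into the more stable tertiary cation.
After step 2 the species present is a tertiary carbocation.

tertiary carbocation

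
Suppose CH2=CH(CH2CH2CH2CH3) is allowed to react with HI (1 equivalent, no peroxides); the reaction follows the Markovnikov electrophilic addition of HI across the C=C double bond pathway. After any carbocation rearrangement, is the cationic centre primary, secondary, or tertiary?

Step 1: The π electrons of the C=C bond attack a proton of HI; Markovnikov addition places the new C–H on the less-substituted alkene carbon, so the positive charge ends up on the more-substituted carbon — a secondary carbocation. The H–I bond breaks heterolytically, releasing I⁻.
No single 1,2-shift to an adjacent carbon would give a more-substituted cation, so no rearrangement occurs.

secondary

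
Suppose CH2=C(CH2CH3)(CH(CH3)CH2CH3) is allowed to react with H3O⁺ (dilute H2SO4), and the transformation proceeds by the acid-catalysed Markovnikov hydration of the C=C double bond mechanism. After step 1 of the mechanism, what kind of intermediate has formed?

tertiary carbocation

Step 1: The π electrons of the C=C bond attack a proton of H3O⁺; Markovnikov addition places the new C–H on the less-substituted alkene carbon, so the positive charge ends up on the more-substituted carbon — a tertiary carbocation. H2O is released.
After step 1 the species present is a tertiary carbocation.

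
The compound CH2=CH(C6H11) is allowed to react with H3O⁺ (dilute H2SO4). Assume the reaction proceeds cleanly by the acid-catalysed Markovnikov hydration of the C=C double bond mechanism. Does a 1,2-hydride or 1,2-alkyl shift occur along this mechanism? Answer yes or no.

The first-formed carbocation is secondary.
The adjacent cyclohexyl carbon already bears 2 other carbon substituents and has a hydrogen to migrate; after a 1,2-hydride shift from that carbon the positive charge sits on a tertiary centre.
Tertiary is more stable than secondary, so the shift occurs.

yes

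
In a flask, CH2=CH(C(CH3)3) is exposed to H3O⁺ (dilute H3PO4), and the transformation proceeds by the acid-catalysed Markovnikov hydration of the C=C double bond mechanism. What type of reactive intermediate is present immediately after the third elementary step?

Step 1: Protonation of the alkene by H3O⁺: the π bond acts as the nucleophile and picks up H⁺, giving the more stable (Markovnikov) secondary carbocation. H2O is released.
Step 2: A methyl group with its bonding pair migrates from the adjacent tert-butyl carbon to the cationic centre — a 1,2-methyl shift — upgrading the secondary cation to a tertiary one.
Step 3: Nucleophilic capture of the cation by H2O produces the protonated alcohol (an oxonium ion).
After step 3 the species present is an oxonium ion.

oxonium ion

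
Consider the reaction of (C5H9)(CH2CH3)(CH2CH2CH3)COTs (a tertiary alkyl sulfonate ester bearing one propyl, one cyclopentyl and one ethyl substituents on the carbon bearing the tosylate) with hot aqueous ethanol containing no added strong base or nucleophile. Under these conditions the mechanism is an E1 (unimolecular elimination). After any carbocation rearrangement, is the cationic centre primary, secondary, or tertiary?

tertiary

Step 1: Ionisation: the C–O σ-bond cleaves heterolytically; both bonding electrons depart with TsO⁻, leaving a tertiary carbocation at the α-carbon.
No single 1,2-shift to an adjacent carbon would give a more-substituted cation, so no rearrangement occurs.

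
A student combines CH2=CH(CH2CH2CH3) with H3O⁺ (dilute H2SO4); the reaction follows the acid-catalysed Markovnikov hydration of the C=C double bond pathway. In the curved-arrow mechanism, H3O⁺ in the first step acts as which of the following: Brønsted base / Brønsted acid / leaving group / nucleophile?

Step 1: Electrophilic addition begins with the π(C=C) electrons forming a bond to the proton of H3O⁺. Following Markovnikov's rule, the resulting cation is secondary. H2O is released.
H3O⁺ in the first step donates a proton in a proton-transfer step — a Brønsted acid.

Brønsted acid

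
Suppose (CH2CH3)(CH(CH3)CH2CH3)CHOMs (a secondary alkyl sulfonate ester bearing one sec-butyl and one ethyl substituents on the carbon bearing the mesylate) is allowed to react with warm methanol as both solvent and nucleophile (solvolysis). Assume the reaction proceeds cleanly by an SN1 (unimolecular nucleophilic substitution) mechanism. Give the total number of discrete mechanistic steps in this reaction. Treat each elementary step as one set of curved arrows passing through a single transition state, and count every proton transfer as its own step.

Step 1: Rate-determining heterolysis of the C–O bond gives MsO⁻ and a secondary carbocation.
Step 2: A 1,2-hydride shift from the adjacent sec-butyl carbon moves the positive charge from the secondary centre to an adjacent carbon, generating a more stable tertiary carbocation.
Step 3: CH3OH donates an oxygen lone pair into the empty p orbital of the cation, giving a protonated ether (an oxonium ion).
Step 4: A second solvent molecule removes the proton on oxygen, giving the neutral ether product.
Total: 4 elementary steps.

4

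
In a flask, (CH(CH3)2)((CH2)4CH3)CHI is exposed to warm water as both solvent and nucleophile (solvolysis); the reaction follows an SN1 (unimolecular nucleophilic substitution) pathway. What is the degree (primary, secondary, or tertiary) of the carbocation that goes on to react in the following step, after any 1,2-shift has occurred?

tertiary

Step 1: The C–I bond breaks with both electrons going to the iodide; I⁻ leaves and a secondary carbocation remains.
Step 2: A hydride (H with its bonding pair) migrates from the adjacent isopropyl carbon to the cationic centre — a 1,2-hydride shift — upgrading the secondary cation to a tertiary one.
The cation rearranges from secondary to tertiary via a 1,2-hydride shift from the adjacent isopropyl carbon; the tertiary cation is what reacts next.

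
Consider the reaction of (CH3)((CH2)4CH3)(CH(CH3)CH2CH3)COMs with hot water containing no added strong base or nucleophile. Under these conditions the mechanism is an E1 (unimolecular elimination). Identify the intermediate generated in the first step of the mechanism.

Step 1: The C–O bond breaks with both electrons going to the mesylate; MsO⁻ leaves and a tertiary carbocation remains.
After step 1 the species present is a tertiary carbocation.

tertiary carbocation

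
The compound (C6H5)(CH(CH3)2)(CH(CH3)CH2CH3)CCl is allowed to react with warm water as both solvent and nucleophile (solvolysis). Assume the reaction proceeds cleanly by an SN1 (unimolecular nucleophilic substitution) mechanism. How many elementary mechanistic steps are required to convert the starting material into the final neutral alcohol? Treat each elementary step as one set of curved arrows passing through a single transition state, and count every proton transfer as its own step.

Step 1: The C–Cl bond breaks with both electrons going to the chloride; Cl⁻ leaves and a tertiary carbocation remains.
(No 1,2-shift: no single shift to an adjacent carbon would give a more stable cation.)
Step 2: Nucleophilic capture: the oxygen of H2O bonds to the cationic carbon, producing an oxonium-ion intermediate.
Step 3: Proton transfer from the O–H of the oxonium ion to a solvent molecule delivers the neutral alcohol.
Total: 3 elementary steps.

3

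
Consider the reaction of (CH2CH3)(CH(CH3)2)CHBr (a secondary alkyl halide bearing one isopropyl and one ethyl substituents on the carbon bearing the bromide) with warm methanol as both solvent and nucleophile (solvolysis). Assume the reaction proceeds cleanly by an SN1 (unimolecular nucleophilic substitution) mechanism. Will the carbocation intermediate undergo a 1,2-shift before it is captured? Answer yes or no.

The first-formed carbocation is secondary.
The adjacent isopropyl carbon already bears 2 other carbon substituents and has a hydrogen to migrate; after a 1,2-hydride shift from that carbon the positive charge sits on a tertiary centre.
Tertiary is more stable than secondary, so the shift occurs.

yes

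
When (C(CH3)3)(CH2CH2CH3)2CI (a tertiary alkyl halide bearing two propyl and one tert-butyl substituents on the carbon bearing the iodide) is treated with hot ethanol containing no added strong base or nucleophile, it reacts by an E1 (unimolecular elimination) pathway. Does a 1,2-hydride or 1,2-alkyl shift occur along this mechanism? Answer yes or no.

no

The first-formed carbocation is tertiary.
No single 1,2-shift to an adjacent carbon would produce a more-substituted cation than the one already present, so no rearrangement occurs.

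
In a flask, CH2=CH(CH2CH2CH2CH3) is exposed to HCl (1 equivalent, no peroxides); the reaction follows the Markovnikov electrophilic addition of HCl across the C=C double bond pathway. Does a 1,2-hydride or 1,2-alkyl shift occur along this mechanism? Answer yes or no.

The first-formed carbocation is secondary.
No single 1,2-shift to an adjacent carbon would produce a more-substituted cation than the one already present, so no rearrangement occurs.

no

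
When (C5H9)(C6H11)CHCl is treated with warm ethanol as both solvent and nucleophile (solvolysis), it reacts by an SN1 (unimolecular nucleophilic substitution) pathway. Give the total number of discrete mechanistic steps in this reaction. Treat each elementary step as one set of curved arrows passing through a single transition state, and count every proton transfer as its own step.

4

Step 1: Unassisted departure of Cl⁻ (taking the C–Cl bonding pair) generates a secondary carbocation.
Step 2: A 1,2-hydride shift from the adjacent cyclopentyl carbon moves the positive charge from the secondary centre to an adjacent carbon, generating a more stable tertiary carbocation.
Step 3: CH3CH2OH donates an oxygen lone pair into the empty p orbital of the cation, giving a protonated ether (an oxonium ion).
Step 4: A second solvent molecule removes the proton on oxygen, giving the neutral ether product.
Total: 4 elementary steps.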